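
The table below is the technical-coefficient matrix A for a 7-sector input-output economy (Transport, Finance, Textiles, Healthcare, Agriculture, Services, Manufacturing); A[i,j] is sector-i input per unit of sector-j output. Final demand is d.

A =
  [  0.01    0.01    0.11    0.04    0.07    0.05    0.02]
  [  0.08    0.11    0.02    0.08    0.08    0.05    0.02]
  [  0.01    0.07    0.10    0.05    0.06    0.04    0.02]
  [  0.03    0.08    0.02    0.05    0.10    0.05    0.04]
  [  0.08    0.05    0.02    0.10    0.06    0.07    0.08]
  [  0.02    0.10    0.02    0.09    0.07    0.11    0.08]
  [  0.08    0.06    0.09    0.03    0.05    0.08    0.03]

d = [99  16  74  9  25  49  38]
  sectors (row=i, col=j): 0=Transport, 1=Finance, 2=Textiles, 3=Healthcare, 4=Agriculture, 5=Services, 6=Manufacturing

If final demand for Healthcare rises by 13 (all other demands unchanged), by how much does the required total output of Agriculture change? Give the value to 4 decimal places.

1.9395

Form M = I − A:
  [  0.99   -0.01   -0.11   -0.04   -0.07   -0.05   -0.02]
  [ -0.08    0.89   -0.02   -0.08   -0.08   -0.05   -0.02]
  [ -0.01   -0.07    0.90   -0.05   -0.06   -0.04   -0.02]
  [ -0.03   -0.08   -0.02    0.95   -0.10   -0.05   -0.04]
  [ -0.08   -0.05   -0.02   -0.10    0.94   -0.07   -0.08]
  [ -0.02   -0.10   -0.02   -0.09   -0.07    0.89   -0.08]
  [ -0.08   -0.06   -0.09   -0.03   -0.05   -0.08    0.97]
Leontief inverse L = M⁻¹:
  [  1.0314    0.0474    0.1374    0.0751    0.1061    0.0833    0.0438]
  [  0.1155    1.1628    0.0532    0.1306    0.1348    0.0968    0.0519]
  [  0.0368    0.1146    1.1286    0.0900    0.1022    0.0764    0.0448]
  [  0.0631    0.1260    0.0471    1.0946    0.1454    0.0919    0.0696]
  [  0.1153    0.1033    0.0586    0.1492    1.1159    0.1213    0.1139]
  [  0.0622    0.1650    0.0553    0.1477    0.1312    1.1682    0.1191]
  [  0.1086    0.1093    0.1284    0.0763    0.0994    0.1254    1.0598]
Total output x = L · d:
  x_0 = 1.0314·99 + 0.0474·16 + 0.1374·74 + 0.0751·9 + 0.1061·25 + 0.0833·49 + 0.0438·38 = 122.1062
  x_1 = 0.1155·99 + 1.1628·16 + 0.0532·74 + 0.1306·9 + 0.1348·25 + 0.0968·49 + 0.0519·38 = 45.2393
  x_2 = 0.0368·99 + 0.1146·16 + 1.1286·74 + 0.0900·9 + 0.1022·25 + 0.0764·49 + 0.0448·38 = 97.8044
  x_3 = 0.0631·99 + 0.1260·16 + 0.0471·74 + 1.0946·9 + 0.1454·25 + 0.0919·49 + 0.0696·38 = 32.3757
  x_4 = 0.1153·99 + 0.1033·16 + 0.0586·74 + 0.1492·9 + 1.1159·25 + 0.1213·49 + 0.1139·38 = 56.9150
  x_5 = 0.0622·99 + 0.1650·16 + 0.0553·74 + 0.1477·9 + 0.1312·25 + 1.1682·49 + 0.1191·38 = 79.2666
  x_6 = 0.1086·99 + 0.1093·16 + 0.1284·74 + 0.0763·9 + 0.0994·25 + 0.1254·49 + 1.0598·38 = 71.5913
Δx_4 = L[4,3] · Δd_3 = 0.1492 · 13 = 1.9395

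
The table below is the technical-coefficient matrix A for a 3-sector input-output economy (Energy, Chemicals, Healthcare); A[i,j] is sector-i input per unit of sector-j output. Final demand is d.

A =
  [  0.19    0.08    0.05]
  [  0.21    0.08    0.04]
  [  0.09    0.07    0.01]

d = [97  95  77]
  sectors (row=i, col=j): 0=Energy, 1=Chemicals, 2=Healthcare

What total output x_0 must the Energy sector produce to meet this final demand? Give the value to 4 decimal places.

Form M = I − A:
  [  0.81   -0.08   -0.05]
  [ -0.21    0.92   -0.04]
  [ -0.09   -0.07    0.99]
Leontief inverse L = M⁻¹:
  [  1.2723    0.1159    0.0689]
  [  0.2963    1.1173    0.0601]
  [  0.1366    0.0895    1.0206]
Total output x = L · d:
  x_0 = 1.2723·97 + 0.1159·95 + 0.0689·77 = 139.7268
  x_1 = 0.2963·97 + 1.1173·95 + 0.0601·77 = 139.5179
  x_2 = 0.1366·97 + 0.0895·95 + 1.0206·77 = 100.3451

139.7268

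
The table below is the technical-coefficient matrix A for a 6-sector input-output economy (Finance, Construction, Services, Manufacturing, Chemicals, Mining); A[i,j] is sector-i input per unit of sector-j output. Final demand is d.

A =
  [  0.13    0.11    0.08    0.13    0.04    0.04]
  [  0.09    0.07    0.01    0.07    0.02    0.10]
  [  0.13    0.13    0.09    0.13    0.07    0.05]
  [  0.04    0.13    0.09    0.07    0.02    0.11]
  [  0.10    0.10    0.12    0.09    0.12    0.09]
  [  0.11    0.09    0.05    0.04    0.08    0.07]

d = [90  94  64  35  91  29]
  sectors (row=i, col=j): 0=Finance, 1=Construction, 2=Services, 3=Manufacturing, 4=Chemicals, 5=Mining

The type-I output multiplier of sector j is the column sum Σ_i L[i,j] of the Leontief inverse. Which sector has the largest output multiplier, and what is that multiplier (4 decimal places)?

Form M = I − A:
  [  0.87   -0.11   -0.08   -0.13   -0.04   -0.04]
  [ -0.09    0.93   -0.01   -0.07   -0.02   -0.10]
  [ -0.13   -0.13    0.91   -0.13   -0.07   -0.05]
  [ -0.04   -0.13   -0.09    0.93   -0.02   -0.11]
  [ -0.10   -0.10   -0.12   -0.09    0.88   -0.09]
  [ -0.11   -0.09   -0.05   -0.04   -0.08    0.93]
Leontief inverse L = M⁻¹:
  [  1.2302    0.2189    0.1509    0.2233    0.0888    0.1196]
  [  0.1574    1.1399    0.0545    0.1272    0.0542    0.1526]
  [  0.2445    0.2530    1.1711    0.2354    0.1282    0.1409]
  [  0.1269    0.2193    0.1450    1.1437    0.0645    0.1784]
  [  0.2243    0.2296    0.2091    0.2010    1.1898    0.1845]
  [  0.1986    0.1790    0.1103    0.1179    0.1278    1.1353]
Total output x = L · d:
  x_0 = 1.2302·90 + 0.2189·94 + 0.1509·64 + 0.2233·35 + 0.0888·91 + 0.1196·29 = 160.3281
  x_1 = 0.1574·90 + 1.1399·94 + 0.0545·64 + 0.1272·35 + 0.0542·91 + 0.1526·29 = 138.6066
  x_2 = 0.2445·90 + 0.2530·94 + 1.1711·64 + 0.2354·35 + 0.1282·91 + 0.1409·29 = 144.7262
  x_3 = 0.1269·90 + 0.2193·94 + 0.1450·64 + 1.1437·35 + 0.0645·91 + 0.1784·29 = 92.3890
  x_4 = 0.2243·90 + 0.2296·94 + 0.2091·64 + 0.2010·35 + 1.1898·91 + 0.1845·29 = 175.8126
  x_5 = 0.1986·90 + 0.1790·94 + 0.1103·64 + 0.1179·35 + 0.1278·91 + 1.1353·29 = 90.4382
Output multipliers (column sums of L):
  Finance: 2.1821
  Construction: 2.2397
  Services: 1.8409
  Manufacturing: 2.0484
  Chemicals: 1.6532
  Mining: 1.9112

Construction (2.2397)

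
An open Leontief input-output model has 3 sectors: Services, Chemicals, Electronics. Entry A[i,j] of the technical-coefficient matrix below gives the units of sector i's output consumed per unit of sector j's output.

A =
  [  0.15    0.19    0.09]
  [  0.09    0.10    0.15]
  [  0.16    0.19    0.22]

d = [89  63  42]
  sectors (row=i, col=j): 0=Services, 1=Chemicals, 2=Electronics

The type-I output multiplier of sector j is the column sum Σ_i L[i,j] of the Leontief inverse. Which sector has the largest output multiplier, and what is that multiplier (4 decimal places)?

Chemicals (1.8623)

Form M = I − A:
  [  0.85   -0.19   -0.09]
  [ -0.09    0.90   -0.15]
  [ -0.16   -0.19    0.78]
Leontief inverse L = M⁻¹:
  [  1.2470    0.3061    0.2027]
  [  0.1744    1.2009    0.2511]
  [  0.2983    0.3553    1.3848]
Total output x = L · d:
  x_0 = 1.2470·89 + 0.3061·63 + 0.2027·42 = 138.7844
  x_1 = 0.1744·89 + 1.2009·63 + 0.2511·42 = 101.7275
  x_2 = 0.2983·89 + 0.3553·63 + 1.3848·42 = 107.0945
Output multipliers (column sums of L):
  Services: 1.7198
  Chemicals: 1.8623
  Electronics: 1.8386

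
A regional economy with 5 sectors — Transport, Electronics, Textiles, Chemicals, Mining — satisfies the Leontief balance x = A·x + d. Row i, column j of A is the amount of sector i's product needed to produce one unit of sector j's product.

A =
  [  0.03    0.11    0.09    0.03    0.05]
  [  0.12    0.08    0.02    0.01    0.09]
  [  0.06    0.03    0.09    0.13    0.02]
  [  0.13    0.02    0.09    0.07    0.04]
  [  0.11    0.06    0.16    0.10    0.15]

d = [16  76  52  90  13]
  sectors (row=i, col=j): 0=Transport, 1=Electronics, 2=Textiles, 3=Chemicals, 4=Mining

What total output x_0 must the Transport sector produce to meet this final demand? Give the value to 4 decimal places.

Form M = I − A:
  [  0.97   -0.11   -0.09   -0.03   -0.05]
  [ -0.12    0.92   -0.02   -0.01   -0.09]
  [ -0.06   -0.03    0.91   -0.13   -0.02]
  [ -0.13   -0.02   -0.09    0.93   -0.04]
  [ -0.11   -0.06   -0.16   -0.10    0.85]
Leontief inverse L = M⁻¹:
  [  1.0743    0.1396    0.1304    0.0634    0.0840]
  [  0.1629    1.1181    0.0679    0.0409    0.1315]
  [  0.1050    0.0563    1.1353    0.1677    0.0467]
  [  0.1720    0.0539    0.1404    1.1087    0.0713]
  [  0.1905    0.1139    0.2519    0.1731    1.2138]
Total output x = L · d:
  x_0 = 1.0743·16 + 0.1396·76 + 0.1304·52 + 0.0634·90 + 0.0840·13 = 41.3728
  x_1 = 0.1629·16 + 1.1181·76 + 0.0679·52 + 0.0409·90 + 0.1315·13 = 96.5020
  x_2 = 0.1050·16 + 0.0563·76 + 1.1353·52 + 0.1677·90 + 0.0467·13 = 80.6947
  x_3 = 0.1720·16 + 0.0539·76 + 0.1404·52 + 1.1087·90 + 0.0713·13 = 114.8575
  x_4 = 0.1905·16 + 0.1139·76 + 0.2519·52 + 0.1731·90 + 1.2138·13 = 56.1624

41.3728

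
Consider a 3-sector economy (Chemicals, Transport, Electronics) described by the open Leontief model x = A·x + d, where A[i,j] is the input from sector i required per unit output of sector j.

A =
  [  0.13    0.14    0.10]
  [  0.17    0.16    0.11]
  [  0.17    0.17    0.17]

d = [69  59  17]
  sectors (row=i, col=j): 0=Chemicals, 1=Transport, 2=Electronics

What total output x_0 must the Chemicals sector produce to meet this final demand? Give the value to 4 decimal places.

Form M = I − A:
  [  0.87   -0.14   -0.10]
  [ -0.17    0.84   -0.11]
  [ -0.17   -0.17    0.83]
Leontief inverse L = M⁻¹:
  [  1.2319    0.2419    0.1805]
  [  0.2901    1.2802    0.2046]
  [  0.3118    0.3118    1.2837]
Total output x = L · d:
  x_0 = 1.2319·69 + 0.2419·59 + 0.1805·17 = 102.3419
  x_1 = 0.2901·69 + 1.2802·59 + 0.2046·17 = 99.0335
  x_2 = 0.3118·69 + 0.3118·59 + 1.2837·17 = 61.7275

102.3419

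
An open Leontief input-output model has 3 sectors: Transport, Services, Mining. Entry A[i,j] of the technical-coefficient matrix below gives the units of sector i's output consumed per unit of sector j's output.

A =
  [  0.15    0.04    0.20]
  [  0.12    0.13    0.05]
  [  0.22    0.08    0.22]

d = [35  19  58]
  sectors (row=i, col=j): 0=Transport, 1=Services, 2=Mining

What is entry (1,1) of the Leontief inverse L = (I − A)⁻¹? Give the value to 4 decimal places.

L[1,1] = 1.1701

Form M = I − A:
  [  0.85   -0.04   -0.20]
  [ -0.12    0.87   -0.05]
  [ -0.22   -0.08    0.78]
Leontief inverse L = M⁻¹:
  [  1.2752    0.0892    0.3327]
  [  0.1977    1.1701    0.1257]
  [  0.3799    0.1452    1.3888]
Total output x = L · d:
  x_0 = 1.2752·35 + 0.0892·19 + 0.3327·58 = 65.6221
  x_1 = 0.1977·35 + 1.1701·19 + 0.1257·58 = 36.4424
  x_2 = 0.3799·35 + 0.1452·19 + 1.3888·58 = 96.6055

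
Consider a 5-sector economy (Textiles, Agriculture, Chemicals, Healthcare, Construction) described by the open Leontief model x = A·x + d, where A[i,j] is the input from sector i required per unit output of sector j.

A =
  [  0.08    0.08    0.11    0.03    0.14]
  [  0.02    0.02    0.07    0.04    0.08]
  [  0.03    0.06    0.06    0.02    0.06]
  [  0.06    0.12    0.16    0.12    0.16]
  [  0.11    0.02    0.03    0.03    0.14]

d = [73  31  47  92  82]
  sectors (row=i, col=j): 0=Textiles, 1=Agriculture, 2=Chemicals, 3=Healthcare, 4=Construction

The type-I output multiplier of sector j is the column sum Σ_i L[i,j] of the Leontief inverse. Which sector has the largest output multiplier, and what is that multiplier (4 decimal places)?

Construction (1.9060)

Form M = I − A:
  [  0.92   -0.08   -0.11   -0.03   -0.14]
  [ -0.02    0.98   -0.07   -0.04   -0.08]
  [ -0.03   -0.06    0.94   -0.02   -0.06]
  [ -0.06   -0.12   -0.16    0.88   -0.16]
  [ -0.11   -0.02   -0.03   -0.03    0.86]
Leontief inverse L = M⁻¹:
  [  1.1236    0.1123    0.1559    0.0543    0.2143]
  [  0.0437    1.0390    0.0957    0.0550    0.1207]
  [  0.0508    0.0766    1.0842    0.0332    0.0972]
  [  0.1192    0.1718    0.2332    1.1627    0.2680]
  [  0.1507    0.0472    0.0681    0.0499    1.2058]
Total output x = L · d:
  x_0 = 1.1236·73 + 0.1123·31 + 0.1559·47 + 0.0543·92 + 0.2143·82 = 115.4039
  x_1 = 0.0437·73 + 1.0390·31 + 0.0957·47 + 0.0550·92 + 0.1207·82 = 54.8572
  x_2 = 0.0508·73 + 0.0766·31 + 1.0842·47 + 0.0332·92 + 0.0972·82 = 68.0637
  x_3 = 0.1192·73 + 0.1718·31 + 0.2332·47 + 1.1627·92 + 0.2680·82 = 153.9296
  x_4 = 0.1507·73 + 0.0472·31 + 0.0681·47 + 0.0499·92 + 1.2058·82 = 119.1295
Output multipliers (column sums of L):
  Textiles: 1.4881
  Agriculture: 1.4469
  Chemicals: 1.6372
  Healthcare: 1.3550
  Construction: 1.9060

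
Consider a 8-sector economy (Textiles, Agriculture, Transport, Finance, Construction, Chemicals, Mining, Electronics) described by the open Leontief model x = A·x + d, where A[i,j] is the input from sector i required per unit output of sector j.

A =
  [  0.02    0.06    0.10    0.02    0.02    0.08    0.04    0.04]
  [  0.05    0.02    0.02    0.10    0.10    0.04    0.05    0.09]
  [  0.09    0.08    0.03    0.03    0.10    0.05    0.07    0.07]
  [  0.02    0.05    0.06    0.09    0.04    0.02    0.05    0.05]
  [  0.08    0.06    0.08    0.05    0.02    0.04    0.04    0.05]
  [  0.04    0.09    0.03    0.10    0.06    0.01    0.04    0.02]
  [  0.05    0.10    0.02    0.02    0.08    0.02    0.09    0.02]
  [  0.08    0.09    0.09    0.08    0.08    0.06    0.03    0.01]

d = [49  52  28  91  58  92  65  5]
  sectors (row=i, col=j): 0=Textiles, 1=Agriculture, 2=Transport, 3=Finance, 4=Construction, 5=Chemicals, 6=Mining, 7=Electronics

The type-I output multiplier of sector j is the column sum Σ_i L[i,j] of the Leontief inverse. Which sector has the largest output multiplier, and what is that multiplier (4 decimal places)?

Form M = I − A:
  [  0.98   -0.06   -0.10   -0.02   -0.02   -0.08   -0.04   -0.04]
  [ -0.05    0.98   -0.02   -0.10   -0.10   -0.04   -0.05   -0.09]
  [ -0.09   -0.08    0.97   -0.03   -0.10   -0.05   -0.07   -0.07]
  [ -0.02   -0.05   -0.06    0.91   -0.04   -0.02   -0.05   -0.05]
  [ -0.08   -0.06   -0.08   -0.05    0.98   -0.04   -0.04   -0.05]
  [ -0.04   -0.09   -0.03   -0.10   -0.06    0.99   -0.04   -0.02]
  [ -0.05   -0.10   -0.02   -0.02   -0.08   -0.02    0.91   -0.02]
  [ -0.08   -0.09   -0.09   -0.08   -0.08   -0.06   -0.03    0.99]
Leontief inverse L = M⁻¹:
  [  1.0589    0.1071    0.1324    0.0628    0.0672    0.1065    0.0761    0.0721]
  [  0.0941    1.0760    0.0691    0.1517    0.1470    0.0730    0.0907    0.1249]
  [  0.1395    0.1409    1.0817    0.0848    0.1550    0.0887    0.1161    0.1112]
  [  0.0564    0.0946    0.0954    1.1324    0.0832    0.0461    0.0856    0.0817]
  [  0.1196    0.1098    0.1203    0.0945    1.0680    0.0720    0.0786    0.0851]
  [  0.0747    0.1315    0.0664    0.1442    0.1017    1.0366    0.0754    0.0545]
  [  0.0878    0.1451    0.0558    0.0613    0.1242    0.0481    1.1277    0.0538]
  [  0.1282    0.1482    0.1385    0.1363    0.1358    0.0971    0.0770    1.0558]
Total output x = L · d:
  x_0 = 1.0589·49 + 0.1071·52 + 0.1324·28 + 0.0628·91 + 0.0672·58 + 0.1065·92 + 0.0761·65 + 0.0721·5 = 85.8807
  x_1 = 0.0941·49 + 1.0760·52 + 0.0691·28 + 0.1517·91 + 0.1470·58 + 0.0730·92 + 0.0907·65 + 0.1249·5 = 98.0612
  x_2 = 0.1395·49 + 0.1409·52 + 1.0817·28 + 0.0848·91 + 0.1550·58 + 0.0887·92 + 0.1161·65 + 0.1112·5 = 77.4186
  x_3 = 0.0564·49 + 0.0946·52 + 0.0954·28 + 1.1324·91 + 0.0832·58 + 0.0461·92 + 0.0856·65 + 0.0817·5 = 128.4477
  x_4 = 0.1196·49 + 0.1098·52 + 0.1203·28 + 0.0945·91 + 1.0680·58 + 0.0720·92 + 0.0786·65 + 0.0851·5 = 97.6354
  x_5 = 0.0747·49 + 0.1315·52 + 0.0664·28 + 0.1442·91 + 0.1017·58 + 1.0366·92 + 0.0754·65 + 0.0545·5 = 131.9203
  x_6 = 0.0878·49 + 0.1451·52 + 0.0558·28 + 0.0613·91 + 0.1242·58 + 0.0481·92 + 1.1277·65 + 0.0538·5 = 104.1912
  x_7 = 0.1282·49 + 0.1482·52 + 0.1385·28 + 0.1363·91 + 0.1358·58 + 0.0971·92 + 0.0770·65 + 1.0558·5 = 57.3649
Output multipliers (column sums of L):
  Textiles: 1.7594
  Agriculture: 1.9531
  Transport: 1.7595
  Finance: 1.8680
  Construction: 1.8822
  Chemicals: 1.5681
  Mining: 1.7272
  Electronics: 1.6391

Agriculture (1.9531)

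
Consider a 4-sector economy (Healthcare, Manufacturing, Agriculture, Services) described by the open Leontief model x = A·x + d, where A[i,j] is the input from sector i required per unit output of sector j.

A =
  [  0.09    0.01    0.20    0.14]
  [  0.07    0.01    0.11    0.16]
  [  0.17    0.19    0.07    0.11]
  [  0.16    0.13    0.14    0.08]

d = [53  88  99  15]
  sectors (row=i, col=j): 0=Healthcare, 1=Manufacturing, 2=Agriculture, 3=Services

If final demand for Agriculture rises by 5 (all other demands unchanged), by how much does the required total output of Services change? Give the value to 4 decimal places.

Form M = I − A:
  [  0.91   -0.01   -0.20   -0.14]
  [ -0.07    0.99   -0.11   -0.16]
  [ -0.17   -0.19    0.93   -0.11]
  [ -0.16   -0.13   -0.14    0.92]
Leontief inverse L = M⁻¹:
  [  1.2061    0.1024    0.3073    0.2381]
  [  0.1617    1.0808    0.1982    0.2363]
  [  0.2862    0.2645    1.2032    0.2334]
  [  0.2761    0.2108    0.2646    1.1973]
Total output x = L · d:
  x_0 = 1.2061·53 + 0.1024·88 + 0.3073·99 + 0.2381·15 = 106.9308
  x_1 = 0.1617·53 + 1.0808·88 + 0.1982·99 + 0.2363·15 = 126.8435
  x_2 = 0.2862·53 + 0.2645·88 + 1.2032·99 + 0.2334·15 = 161.0593
  x_3 = 0.2761·53 + 0.2108·88 + 0.2646·99 + 1.1973·15 = 77.3336
Δx_3 = L[3,2] · Δd_2 = 0.2646 · 5 = 1.3228

1.3228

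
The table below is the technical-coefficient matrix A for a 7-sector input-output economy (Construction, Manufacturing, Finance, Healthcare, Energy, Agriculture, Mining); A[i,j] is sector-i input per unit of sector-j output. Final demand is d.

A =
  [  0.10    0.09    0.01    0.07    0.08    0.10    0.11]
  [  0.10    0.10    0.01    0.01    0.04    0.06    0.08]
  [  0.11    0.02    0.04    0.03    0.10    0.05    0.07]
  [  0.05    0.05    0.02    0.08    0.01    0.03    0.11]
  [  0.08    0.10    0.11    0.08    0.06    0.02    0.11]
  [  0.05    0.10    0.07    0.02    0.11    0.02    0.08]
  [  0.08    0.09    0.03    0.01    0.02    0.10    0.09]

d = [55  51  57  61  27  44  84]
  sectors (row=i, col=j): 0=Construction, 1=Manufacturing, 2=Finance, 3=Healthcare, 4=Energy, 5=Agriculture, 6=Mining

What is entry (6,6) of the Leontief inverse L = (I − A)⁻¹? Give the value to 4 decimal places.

L[6,6] = 1.1603

Form M = I − A:
  [  0.90   -0.09   -0.01   -0.07   -0.08   -0.10   -0.11]
  [ -0.10    0.90   -0.01   -0.01   -0.04   -0.06   -0.08]
  [ -0.11   -0.02    0.96   -0.03   -0.10   -0.05   -0.07]
  [ -0.05   -0.05   -0.02    0.92   -0.01   -0.03   -0.11]
  [ -0.08   -0.10   -0.11   -0.08    0.94   -0.02   -0.11]
  [ -0.05   -0.10   -0.07   -0.02   -0.11    0.98   -0.08]
  [ -0.08   -0.09   -0.03   -0.01   -0.02   -0.10    0.91]
Leontief inverse L = M⁻¹:
  [  1.1831    0.1797    0.0506    0.1114    0.1382    0.1617    0.2071]
  [  0.1629    1.1665    0.0367    0.0375    0.0836    0.1080    0.1492]
  [  0.1763    0.0872    1.0745    0.0660    0.1483    0.0981    0.1462]
  [  0.1000    0.1014    0.0401    1.1039    0.0407    0.0703    0.1686]
  [  0.1666    0.1803    0.1465    0.1205    1.1166    0.0828    0.2041]
  [  0.1221    0.1696    0.1051    0.0532    0.1579    1.0695    0.1573]
  [  0.1441    0.1578    0.0587    0.0363    0.0676    0.1483    1.1603]
Total output x = L · d:
  x_0 = 1.1831·55 + 0.1797·51 + 0.0506·57 + 0.1114·61 + 0.1382·27 + 0.1617·44 + 0.2071·84 = 112.1573
  x_1 = 0.1629·55 + 1.1665·51 + 0.0367·57 + 0.0375·61 + 0.0836·27 + 0.1080·44 + 0.1492·84 = 92.3761
  x_2 = 0.1763·55 + 0.0872·51 + 1.0745·57 + 0.0660·61 + 0.1483·27 + 0.0981·44 + 0.1462·84 = 100.0159
  x_3 = 0.1000·55 + 0.1014·51 + 0.0401·57 + 1.1039·61 + 0.0407·27 + 0.0703·44 + 0.1686·84 = 98.6516
  x_4 = 0.1666·55 + 0.1803·51 + 0.1465·57 + 0.1205·61 + 1.1166·27 + 0.0828·44 + 0.2041·84 = 84.9949
  x_5 = 0.1221·55 + 0.1696·51 + 0.1051·57 + 0.0532·61 + 0.1579·27 + 1.0695·44 + 0.1573·84 = 89.1397
  x_6 = 0.1441·55 + 0.1578·51 + 0.0587·57 + 0.0363·61 + 0.0676·27 + 0.1483·44 + 1.1603·84 = 127.3487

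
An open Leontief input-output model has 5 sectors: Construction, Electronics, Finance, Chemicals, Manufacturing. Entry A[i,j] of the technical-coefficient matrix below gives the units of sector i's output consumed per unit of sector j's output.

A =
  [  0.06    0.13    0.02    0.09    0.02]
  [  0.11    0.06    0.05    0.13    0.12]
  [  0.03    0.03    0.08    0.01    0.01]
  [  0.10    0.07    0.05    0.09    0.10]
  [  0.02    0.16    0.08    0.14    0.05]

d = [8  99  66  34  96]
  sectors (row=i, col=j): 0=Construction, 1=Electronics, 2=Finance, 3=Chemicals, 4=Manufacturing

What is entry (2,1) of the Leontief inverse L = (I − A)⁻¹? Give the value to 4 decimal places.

L[2,1] = 0.0465

Form M = I − A:
  [  0.94   -0.13   -0.02   -0.09   -0.02]
  [ -0.11    0.94   -0.05   -0.13   -0.12]
  [ -0.03   -0.03    0.92   -0.01   -0.01]
  [ -0.10   -0.07   -0.05    0.91   -0.10]
  [ -0.02   -0.16   -0.08   -0.14    0.95]
Leontief inverse L = M⁻¹:
  [  1.1024    0.1750    0.0466    0.1439    0.0610]
  [  0.1609    1.1330    0.0909    0.2048    0.1690]
  [  0.0436    0.0465    1.0937    0.0262    0.0211]
  [  0.1442    0.1329    0.0855    1.1550    0.1423]
  [  0.0752    0.2180    0.1210    0.2099    1.1051]
Total output x = L · d:
  x_0 = 1.1024·8 + 0.1750·99 + 0.0466·66 + 0.1439·34 + 0.0610·96 = 39.9698
  x_1 = 0.1609·8 + 1.1330·99 + 0.0909·66 + 0.2048·34 + 0.1690·96 = 142.6400
  x_2 = 0.0436·8 + 0.0465·99 + 1.0937·66 + 0.0262·34 + 0.0211·96 = 80.0447
  x_3 = 0.1442·8 + 0.1329·99 + 0.0855·66 + 1.1550·34 + 0.1423·96 = 72.8834
  x_4 = 0.0752·8 + 0.2180·99 + 0.1210·66 + 0.2099·34 + 1.1051·96 = 143.3990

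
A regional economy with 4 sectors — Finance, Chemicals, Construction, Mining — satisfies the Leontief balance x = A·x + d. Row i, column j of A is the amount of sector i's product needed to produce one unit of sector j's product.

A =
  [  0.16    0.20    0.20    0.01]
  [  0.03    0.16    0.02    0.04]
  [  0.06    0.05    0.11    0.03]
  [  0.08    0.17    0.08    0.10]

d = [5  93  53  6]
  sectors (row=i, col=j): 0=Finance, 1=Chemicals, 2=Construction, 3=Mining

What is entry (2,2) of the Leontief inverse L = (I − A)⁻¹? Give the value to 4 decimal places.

L[2,2] = 1.1499

Form M = I − A:
  [  0.84   -0.20   -0.20   -0.01]
  [ -0.03    0.84   -0.02   -0.04]
  [ -0.06   -0.05    0.89   -0.03]
  [ -0.08   -0.17   -0.08    0.90]
Leontief inverse L = M⁻¹:
  [  1.2257    0.3164    0.2859    0.0372]
  [  0.0520    1.2168    0.0441    0.0561]
  [  0.0898    0.0987    1.1499    0.0437]
  [  0.1268    0.2667    0.1360    1.1289]
Total output x = L · d:
  x_0 = 1.2257·5 + 0.3164·93 + 0.2859·53 + 0.0372·6 = 50.9293
  x_1 = 0.0520·5 + 1.2168·93 + 0.0441·53 + 0.0561·6 = 116.0969
  x_2 = 0.0898·5 + 0.0987·93 + 1.1499·53 + 0.0437·6 = 70.8350
  x_3 = 0.1268·5 + 0.2667·93 + 0.1360·53 + 1.1289·6 = 39.4196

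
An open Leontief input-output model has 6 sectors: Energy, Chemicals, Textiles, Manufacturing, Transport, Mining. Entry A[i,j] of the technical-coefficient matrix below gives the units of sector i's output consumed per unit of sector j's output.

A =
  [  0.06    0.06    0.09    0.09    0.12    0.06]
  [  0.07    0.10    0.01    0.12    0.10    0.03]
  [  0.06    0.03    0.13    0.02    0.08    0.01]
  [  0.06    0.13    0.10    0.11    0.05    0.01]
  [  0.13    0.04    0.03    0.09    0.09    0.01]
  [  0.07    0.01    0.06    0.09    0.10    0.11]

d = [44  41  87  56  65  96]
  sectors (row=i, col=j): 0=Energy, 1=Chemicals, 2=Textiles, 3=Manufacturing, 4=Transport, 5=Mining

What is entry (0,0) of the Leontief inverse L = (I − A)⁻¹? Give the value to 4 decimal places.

Form M = I − A:
  [  0.94   -0.06   -0.09   -0.09   -0.12   -0.06]
  [ -0.07    0.90   -0.01   -0.12   -0.10   -0.03]
  [ -0.06   -0.03    0.87   -0.02   -0.08   -0.01]
  [ -0.06   -0.13   -0.10    0.89   -0.05   -0.01]
  [ -0.13   -0.04   -0.03   -0.09    0.91   -0.01]
  [ -0.07   -0.01   -0.06   -0.09   -0.10    0.89]
Leontief inverse L = M⁻¹:
  [  1.1248    0.1126    0.1486    0.1603    0.1919    0.0853]
  [  0.1290    1.1574    0.0581    0.1924    0.1656    0.0524]
  [  0.1030    0.0608    1.1739    0.0605    0.1295    0.0243]
  [  0.1180    0.1890    0.1562    1.1796    0.1182    0.0307]
  [  0.1828    0.0883    0.0792    0.1517    1.1514    0.0308]
  [  0.1293    0.0550    0.1162    0.1552    0.1670    1.1391]
Total output x = L · d:
  x_0 = 1.1248·44 + 0.1126·41 + 0.1486·87 + 0.1603·56 + 0.1919·65 + 0.0853·96 = 96.6702
  x_1 = 0.1290·44 + 1.1574·41 + 0.0581·87 + 0.1924·56 + 0.1656·65 + 0.0524·96 = 84.7545
  x_2 = 0.1030·44 + 0.0608·41 + 1.1739·87 + 0.0605·56 + 0.1295·65 + 0.0243·96 = 123.2928
  x_3 = 0.1180·44 + 0.1890·41 + 0.1562·87 + 1.1796·56 + 0.1182·65 + 0.0307·96 = 103.2131
  x_4 = 0.1828·44 + 0.0883·41 + 0.0792·87 + 0.1517·56 + 1.1514·65 + 0.0308·96 = 104.8514
  x_5 = 0.1293·44 + 0.0550·41 + 0.1162·87 + 0.1552·56 + 0.1670·65 + 1.1391·96 = 146.9510

L[0,0] = 1.1248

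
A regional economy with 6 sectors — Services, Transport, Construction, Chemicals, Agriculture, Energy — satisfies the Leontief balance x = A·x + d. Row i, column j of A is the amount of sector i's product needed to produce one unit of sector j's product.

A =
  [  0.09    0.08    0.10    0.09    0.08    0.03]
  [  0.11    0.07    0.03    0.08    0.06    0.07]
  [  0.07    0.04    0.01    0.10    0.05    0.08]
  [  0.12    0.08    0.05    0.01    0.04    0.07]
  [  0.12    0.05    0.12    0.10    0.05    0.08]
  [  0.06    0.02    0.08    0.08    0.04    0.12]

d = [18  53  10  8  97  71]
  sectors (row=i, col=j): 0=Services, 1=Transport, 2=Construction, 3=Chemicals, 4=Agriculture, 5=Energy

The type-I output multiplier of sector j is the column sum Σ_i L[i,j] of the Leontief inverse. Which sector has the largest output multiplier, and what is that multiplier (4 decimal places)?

Services (1.9786)

Form M = I − A:
  [  0.91   -0.08   -0.10   -0.09   -0.08   -0.03]
  [ -0.11    0.93   -0.03   -0.08   -0.06   -0.07]
  [ -0.07   -0.04    0.99   -0.10   -0.05   -0.08]
  [ -0.12   -0.08   -0.05    0.99   -0.04   -0.07]
  [ -0.12   -0.05   -0.12   -0.10    0.95   -0.08]
  [ -0.06   -0.02   -0.08   -0.08   -0.04    0.88]
Leontief inverse L = M⁻¹:
  [  1.1683    0.1286    0.1517    0.1516    0.1245    0.0872]
  [  0.1799    1.1138    0.0808    0.1345    0.1005    0.1219]
  [  0.1280    0.0756    1.0526    0.1425    0.0822    0.1249]
  [  0.1793    0.1175    0.0940    1.0625    0.0771    0.1155]
  [  0.2023    0.1015    0.1767    0.1671    1.0985    0.1442]
  [  0.1209    0.0563    0.1244    0.1305    0.0752    1.1735]
Total output x = L · d:
  x_0 = 1.1683·18 + 0.1286·53 + 0.1517·10 + 0.1516·8 + 0.1245·97 + 0.0872·71 = 48.8500
  x_1 = 0.1799·18 + 1.1138·53 + 0.0808·10 + 0.1345·8 + 0.1005·97 + 0.1219·71 = 82.5623
  x_2 = 0.1280·18 + 0.0756·53 + 1.0526·10 + 0.1425·8 + 0.0822·97 + 0.1249·71 = 34.8180
  x_3 = 0.1793·18 + 0.1175·53 + 0.0940·10 + 1.0625·8 + 0.0771·97 + 0.1155·71 = 34.5743
  x_4 = 0.2023·18 + 0.1015·53 + 0.1767·10 + 0.1671·8 + 1.0985·97 + 0.1442·71 = 128.9161
  x_5 = 0.1209·18 + 0.0563·53 + 0.1244·10 + 0.1305·8 + 0.0752·97 + 1.1735·71 = 98.0571
Output multipliers (column sums of L):
  Services: 1.9786
  Transport: 1.5934
  Construction: 1.6802
  Chemicals: 1.7886
  Agriculture: 1.5580
  Energy: 1.7672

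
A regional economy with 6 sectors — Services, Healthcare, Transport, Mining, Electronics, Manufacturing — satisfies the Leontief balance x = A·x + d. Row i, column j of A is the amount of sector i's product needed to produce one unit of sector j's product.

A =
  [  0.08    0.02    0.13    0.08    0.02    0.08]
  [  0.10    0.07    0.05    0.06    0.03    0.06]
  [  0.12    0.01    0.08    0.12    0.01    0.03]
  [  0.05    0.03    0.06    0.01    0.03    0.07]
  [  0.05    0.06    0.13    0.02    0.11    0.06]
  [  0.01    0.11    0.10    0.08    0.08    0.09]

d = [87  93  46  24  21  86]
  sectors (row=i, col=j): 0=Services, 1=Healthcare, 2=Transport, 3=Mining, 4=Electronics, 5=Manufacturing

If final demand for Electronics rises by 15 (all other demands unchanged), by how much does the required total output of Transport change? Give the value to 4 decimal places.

Form M = I − A:
  [  0.92   -0.02   -0.13   -0.08   -0.02   -0.08]
  [ -0.10    0.93   -0.05   -0.06   -0.03   -0.06]
  [ -0.12   -0.01    0.92   -0.12   -0.01   -0.03]
  [ -0.05   -0.03   -0.06    0.99   -0.03   -0.07]
  [ -0.05   -0.06   -0.13   -0.02    0.89   -0.06]
  [ -0.01   -0.11   -0.10   -0.08   -0.08    0.91]
Leontief inverse L = M⁻¹:
  [  1.1275    0.0476    0.1897    0.1277    0.0443    0.1213]
  [  0.1424    1.0979    0.1047    0.0999    0.0537    0.0996]
  [  0.1621    0.0306    1.1333    0.1584    0.0288    0.0677]
  [  0.0787    0.0509    0.0991    1.0403    0.0484    0.0968]
  [  0.1027    0.0924    0.1966    0.0691    1.1427    0.1023]
  [  0.0634    0.1492    0.1653    0.1284    0.1149    1.1372]
Total output x = L · d:
  x_0 = 1.1275·87 + 0.0476·93 + 0.1897·46 + 0.1277·24 + 0.0443·21 + 0.1213·86 = 125.6703
  x_1 = 0.1424·87 + 1.0979·93 + 0.1047·46 + 0.0999·24 + 0.0537·21 + 0.0996·86 = 131.4048
  x_2 = 0.1621·87 + 0.0306·93 + 1.1333·46 + 0.1584·24 + 0.0288·21 + 0.0677·86 = 79.3107
  x_3 = 0.0787·87 + 0.0509·93 + 0.0991·46 + 1.0403·24 + 0.0484·21 + 0.0968·86 = 50.4391
  x_4 = 0.1027·87 + 0.0924·93 + 0.1966·46 + 0.0691·24 + 1.1427·21 + 0.1023·86 = 61.0158
  x_5 = 0.0634·87 + 0.1492·93 + 0.1653·46 + 0.1284·24 + 0.1149·21 + 1.1372·86 = 130.2843
Δx_2 = L[2,4] · Δd_4 = 0.0288 · 15 = 0.4325

0.4325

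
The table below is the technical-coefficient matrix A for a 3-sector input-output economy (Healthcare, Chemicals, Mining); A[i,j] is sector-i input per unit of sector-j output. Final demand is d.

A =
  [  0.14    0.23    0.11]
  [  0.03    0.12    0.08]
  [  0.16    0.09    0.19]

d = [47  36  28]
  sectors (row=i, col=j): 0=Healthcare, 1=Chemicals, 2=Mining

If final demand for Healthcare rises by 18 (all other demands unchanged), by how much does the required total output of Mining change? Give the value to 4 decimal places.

Form M = I − A:
  [  0.86   -0.23   -0.11]
  [ -0.03    0.88   -0.08]
  [ -0.16   -0.09    0.81]
Leontief inverse L = M⁻¹:
  [  1.2113    0.3368    0.1978]
  [  0.0637    1.1657    0.1238]
  [  0.2464    0.1961    1.2874]
Total output x = L · d:
  x_0 = 1.2113·47 + 0.3368·36 + 0.1978·28 = 74.5960
  x_1 = 0.0637·47 + 1.1657·36 + 0.1238·28 = 48.4233
  x_2 = 0.2464·47 + 0.1961·36 + 1.2874·28 = 54.6833
Δx_2 = L[2,0] · Δd_0 = 0.2464 · 18 = 4.4343

4.4343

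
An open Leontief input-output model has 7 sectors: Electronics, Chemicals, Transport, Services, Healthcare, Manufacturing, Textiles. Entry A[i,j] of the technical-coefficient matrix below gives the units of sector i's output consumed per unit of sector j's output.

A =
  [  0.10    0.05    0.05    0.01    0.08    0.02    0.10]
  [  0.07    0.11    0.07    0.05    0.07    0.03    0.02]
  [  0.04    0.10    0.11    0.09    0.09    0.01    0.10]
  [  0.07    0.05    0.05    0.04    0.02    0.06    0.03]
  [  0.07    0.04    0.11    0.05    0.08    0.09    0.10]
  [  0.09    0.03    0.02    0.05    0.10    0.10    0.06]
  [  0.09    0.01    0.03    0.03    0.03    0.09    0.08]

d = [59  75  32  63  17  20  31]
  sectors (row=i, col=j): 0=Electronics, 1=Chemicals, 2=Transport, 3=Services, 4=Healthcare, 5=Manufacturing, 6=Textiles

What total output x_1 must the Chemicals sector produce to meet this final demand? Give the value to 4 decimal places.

109.2182

Form M = I − A:
  [  0.90   -0.05   -0.05   -0.01   -0.08   -0.02   -0.10]
  [ -0.07    0.89   -0.07   -0.05   -0.07   -0.03   -0.02]
  [ -0.04   -0.10    0.89   -0.09   -0.09   -0.01   -0.10]
  [ -0.07   -0.05   -0.05    0.96   -0.02   -0.06   -0.03]
  [ -0.07   -0.04   -0.11   -0.05    0.92   -0.09   -0.10]
  [ -0.09   -0.03   -0.02   -0.05   -0.10    0.90   -0.06]
  [ -0.09   -0.01   -0.03   -0.03   -0.03   -0.09    0.92]
Leontief inverse L = M⁻¹:
  [  1.1574    0.0878    0.0969    0.0406    0.1295    0.0611    0.1576]
  [  0.1257    1.1578    0.1220    0.0852    0.1226    0.0679    0.0726]
  [  0.1098    0.1567    1.1755    0.1359    0.1516    0.0617    0.1680]
  [  0.1137    0.0822    0.0845    1.0651    0.0597    0.0902    0.0704]
  [  0.1433    0.0911    0.1714    0.0951    1.1468    0.1465    0.1735]
  [  0.1540    0.0681    0.0679    0.0833    0.1560    1.1508    0.1203]
  [  0.1416    0.0386    0.0641    0.0553    0.0735    0.1290    1.1284]
Total output x = L · d:
  x_0 = 1.1574·59 + 0.0878·75 + 0.0969·32 + 0.0406·63 + 0.1295·17 + 0.0611·20 + 0.1576·31 = 88.8379
  x_1 = 0.1257·59 + 1.1578·75 + 0.1220·32 + 0.0852·63 + 0.1226·17 + 0.0679·20 + 0.0726·31 = 109.2182
  x_2 = 0.1098·59 + 0.1567·75 + 1.1755·32 + 0.1359·63 + 0.1516·17 + 0.0617·20 + 0.1680·31 = 73.4237
  x_3 = 0.1137·59 + 0.0822·75 + 0.0845·32 + 1.0651·63 + 0.0597·17 + 0.0902·20 + 0.0704·31 = 87.6782
  x_4 = 0.1433·59 + 0.0911·75 + 0.1714·32 + 0.0951·63 + 1.1468·17 + 0.1465·20 + 0.1735·31 = 54.5644
  x_5 = 0.1540·59 + 0.0681·75 + 0.0679·32 + 0.0833·63 + 0.1560·17 + 1.1508·20 + 0.1203·31 = 51.0184
  x_6 = 0.1416·59 + 0.0386·75 + 0.0641·32 + 0.0553·63 + 0.0735·17 + 0.1290·20 + 1.1284·31 = 55.5970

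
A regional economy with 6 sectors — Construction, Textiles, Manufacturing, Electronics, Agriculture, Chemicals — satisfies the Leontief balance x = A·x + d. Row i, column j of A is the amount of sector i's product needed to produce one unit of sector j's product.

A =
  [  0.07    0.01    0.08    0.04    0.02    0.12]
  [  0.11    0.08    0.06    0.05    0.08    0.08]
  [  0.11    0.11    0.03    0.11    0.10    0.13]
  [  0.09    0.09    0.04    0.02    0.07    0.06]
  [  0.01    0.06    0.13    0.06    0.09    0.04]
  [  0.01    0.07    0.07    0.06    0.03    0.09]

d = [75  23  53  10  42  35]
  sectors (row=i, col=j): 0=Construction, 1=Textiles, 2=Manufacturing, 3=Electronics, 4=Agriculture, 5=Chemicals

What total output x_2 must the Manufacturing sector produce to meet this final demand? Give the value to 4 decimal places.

90.8518

Form M = I − A:
  [  0.93   -0.01   -0.08   -0.04   -0.02   -0.12]
  [ -0.11    0.92   -0.06   -0.05   -0.08   -0.08]
  [ -0.11   -0.11    0.97   -0.11   -0.10   -0.13]
  [ -0.09   -0.09   -0.04    0.98   -0.07   -0.06]
  [ -0.01   -0.06   -0.13   -0.06    0.91   -0.04]
  [ -0.01   -0.07   -0.07   -0.06   -0.03    0.91]
Leontief inverse L = M⁻¹:
  [  1.1047    0.0500    0.1169    0.0747    0.0530    0.1740]
  [  0.1595    1.1313    0.1149    0.0940    0.1277    0.1487]
  [  0.1705    0.1757    1.0993    0.1621    0.1595    0.2127]
  [  0.1301    0.1307    0.0852    1.0557    0.1087    0.1152]
  [  0.0577    0.1138    0.1762    0.1039    1.1408    0.0998]
  [  0.0480    0.1135    0.1061    0.0936    0.0675    1.1395]
Total output x = L · d:
  x_0 = 1.1047·75 + 0.0500·23 + 0.1169·53 + 0.0747·10 + 0.0530·42 + 0.1740·35 = 99.2625
  x_1 = 0.1595·75 + 1.1313·23 + 0.1149·53 + 0.0940·10 + 0.1277·42 + 0.1487·35 = 55.5750
  x_2 = 0.1705·75 + 0.1757·23 + 1.0993·53 + 0.1621·10 + 0.1595·42 + 0.2127·35 = 90.8518
  x_3 = 0.1301·75 + 0.1307·23 + 0.0852·53 + 1.0557·10 + 0.1087·42 + 0.1152·35 = 36.4383
  x_4 = 0.0577·75 + 0.1138·23 + 0.1762·53 + 0.1039·10 + 1.1408·42 + 0.0998·35 = 68.7291
  x_5 = 0.0480·75 + 0.1135·23 + 0.1061·53 + 0.0936·10 + 0.0675·42 + 1.1395·35 = 55.4842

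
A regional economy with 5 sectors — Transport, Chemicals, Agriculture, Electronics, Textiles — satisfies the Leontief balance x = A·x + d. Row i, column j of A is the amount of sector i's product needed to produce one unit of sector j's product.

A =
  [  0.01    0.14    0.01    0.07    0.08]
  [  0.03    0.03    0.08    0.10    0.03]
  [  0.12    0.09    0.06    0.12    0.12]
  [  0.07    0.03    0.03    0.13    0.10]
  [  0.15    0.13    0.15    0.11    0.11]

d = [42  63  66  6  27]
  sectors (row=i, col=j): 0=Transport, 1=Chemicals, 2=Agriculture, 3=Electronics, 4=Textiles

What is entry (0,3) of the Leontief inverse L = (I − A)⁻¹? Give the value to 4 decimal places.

Form M = I − A:
  [  0.99   -0.14   -0.01   -0.07   -0.08]
  [ -0.03    0.97   -0.08   -0.10   -0.03]
  [ -0.12   -0.09    0.94   -0.12   -0.12]
  [ -0.07   -0.03   -0.03    0.87   -0.10]
  [ -0.15   -0.13   -0.15   -0.11    0.89]
Leontief inverse L = M⁻¹:
  [  1.0488    0.1761    0.0495    0.1268    0.1211]
  [  0.0673    1.0652    0.1080    0.1520    0.0736]
  [  0.1853    0.1634    1.1179    0.2128    0.1968]
  [  0.1198    0.0822    0.0717    1.1984    0.1579]
  [  0.2326    0.2230    0.2214    0.2275    1.2074]
Total output x = L · d:
  x_0 = 1.0488·42 + 0.1761·63 + 0.0495·66 + 0.1268·6 + 0.1211·27 = 62.4425
  x_1 = 0.0673·42 + 1.0652·63 + 0.1080·66 + 0.1520·6 + 0.0736·27 = 79.9594
  x_2 = 0.1853·42 + 0.1634·63 + 1.1179·66 + 0.2128·6 + 0.1968·27 = 98.4513
  x_3 = 0.1198·42 + 0.0822·63 + 0.0717·66 + 1.1984·6 + 0.1579·27 = 26.3941
  x_4 = 0.2326·42 + 0.2230·63 + 0.2214·66 + 0.2275·6 + 1.2074·27 = 72.3957

L[0,3] = 0.1268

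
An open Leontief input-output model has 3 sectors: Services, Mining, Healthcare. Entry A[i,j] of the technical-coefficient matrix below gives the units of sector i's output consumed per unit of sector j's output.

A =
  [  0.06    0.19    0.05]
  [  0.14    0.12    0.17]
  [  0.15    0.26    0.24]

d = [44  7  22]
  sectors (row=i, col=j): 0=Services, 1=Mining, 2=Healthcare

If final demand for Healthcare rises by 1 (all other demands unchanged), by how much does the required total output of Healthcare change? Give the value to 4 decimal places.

Form M = I − A:
  [  0.94   -0.19   -0.05]
  [ -0.14    0.88   -0.17]
  [ -0.15   -0.26    0.76]
Leontief inverse L = M⁻¹:
  [  1.1282    0.2843    0.1378]
  [  0.2382    1.2768    0.3013]
  [  0.3042    0.4929    1.4461]
Total output x = L · d:
  x_0 = 1.1282·44 + 0.2843·7 + 0.1378·22 = 54.6612
  x_1 = 0.2382·44 + 1.2768·7 + 0.3013·22 = 26.0484
  x_2 = 0.3042·44 + 0.4929·7 + 1.4461·22 = 48.6471
Δx_2 = L[2,2] · Δd_2 = 1.4461 · 1 = 1.4461

1.4461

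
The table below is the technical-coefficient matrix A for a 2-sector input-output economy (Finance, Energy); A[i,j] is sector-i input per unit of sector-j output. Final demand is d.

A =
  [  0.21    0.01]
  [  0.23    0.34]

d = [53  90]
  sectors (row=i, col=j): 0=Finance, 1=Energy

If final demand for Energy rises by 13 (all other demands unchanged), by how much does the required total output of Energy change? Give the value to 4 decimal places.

19.7842

Form M = I − A:
  [  0.79   -0.01]
  [ -0.23    0.66]
Leontief inverse L = M⁻¹:
  [  1.2714    0.0193]
  [  0.4431    1.5219]
Total output x = L · d:
  x_0 = 1.2714·53 + 0.0193·90 = 69.1196
  x_1 = 0.4431·53 + 1.5219·90 = 160.4508
Δx_1 = L[1,1] · Δd_1 = 1.5219 · 13 = 19.7842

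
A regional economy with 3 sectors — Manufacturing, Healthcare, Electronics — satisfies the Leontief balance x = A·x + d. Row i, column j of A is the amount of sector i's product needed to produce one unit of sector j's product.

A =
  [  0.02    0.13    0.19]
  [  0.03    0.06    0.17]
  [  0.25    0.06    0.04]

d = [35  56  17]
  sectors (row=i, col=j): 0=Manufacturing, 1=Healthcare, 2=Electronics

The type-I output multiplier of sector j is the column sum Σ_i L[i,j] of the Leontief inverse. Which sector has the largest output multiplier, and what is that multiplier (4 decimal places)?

Form M = I − A:
  [  0.98   -0.13   -0.19]
  [ -0.03    0.94   -0.17]
  [ -0.25   -0.06    0.96]
Leontief inverse L = M⁻¹:
  [  1.0879    0.1661    0.2447]
  [  0.0869    1.0893    0.2101]
  [  0.2887    0.1113    1.1185]
Total output x = L · d:
  x_0 = 1.0879·35 + 0.1661·56 + 0.2447·17 = 51.5381
  x_1 = 0.0869·35 + 1.0893·56 + 0.2101·17 = 67.6134
  x_2 = 0.2887·35 + 0.1113·56 + 1.1185·17 = 35.3555
Output multipliers (column sums of L):
  Manufacturing: 1.4636
  Healthcare: 1.3667
  Electronics: 1.5734

Electronics (1.5734)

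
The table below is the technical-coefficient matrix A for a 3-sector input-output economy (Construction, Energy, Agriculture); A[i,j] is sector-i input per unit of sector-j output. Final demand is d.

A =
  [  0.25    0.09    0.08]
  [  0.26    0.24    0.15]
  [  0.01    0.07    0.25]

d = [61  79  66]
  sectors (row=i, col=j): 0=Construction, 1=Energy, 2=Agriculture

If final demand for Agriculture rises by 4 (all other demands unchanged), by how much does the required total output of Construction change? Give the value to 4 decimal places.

0.7432

Form M = I − A:
  [  0.75   -0.09   -0.08]
  [ -0.26    0.76   -0.15]
  [ -0.01   -0.07    0.75]
Leontief inverse L = M⁻¹:
  [  1.3992    0.1828    0.1858]
  [  0.4914    1.4047    0.3334]
  [  0.0645    0.1335    1.3669]
Total output x = L · d:
  x_0 = 1.3992·61 + 0.1828·79 + 0.1858·66 = 112.0552
  x_1 = 0.4914·61 + 1.4047·79 + 0.3334·66 = 162.9470
  x_2 = 0.0645·61 + 0.1335·79 + 1.3669·66 = 104.7025
Δx_0 = L[0,2] · Δd_2 = 0.1858 · 4 = 0.7432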